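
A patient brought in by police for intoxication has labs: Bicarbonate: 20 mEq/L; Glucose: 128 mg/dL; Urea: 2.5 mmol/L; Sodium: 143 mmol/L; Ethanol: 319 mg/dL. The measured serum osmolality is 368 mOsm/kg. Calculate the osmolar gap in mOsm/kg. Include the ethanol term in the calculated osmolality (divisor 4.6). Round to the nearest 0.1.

Calculated osmolality = 2·Na + glucose/18 + urea + ethanol/4.6
= 2·143 + 128/18 + 2.5 + 319/4.6
= 286 + 7.11 + 2.50 + 69.35
= 364.96 mOsm/kg ≈ 365.0 mOsm/kg
Osmolar gap = measured − calculated = 368 − 365.0 = 3.0 mOsm/kg

3.0 mOsm/kg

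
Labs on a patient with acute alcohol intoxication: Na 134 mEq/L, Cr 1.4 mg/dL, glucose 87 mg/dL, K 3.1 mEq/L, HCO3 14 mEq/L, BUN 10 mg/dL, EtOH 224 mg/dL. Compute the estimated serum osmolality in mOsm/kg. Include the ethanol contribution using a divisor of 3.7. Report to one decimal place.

336.9 mOsm/kg

Calculated osmolality = 2·Na + glucose/18 + BUN/2.8 + ethanol/3.7
= 2·134 + 87/18 + 10/2.8 + 224/3.7
= 268 + 4.83 + 3.57 + 60.54
= 336.94 mOsm/kg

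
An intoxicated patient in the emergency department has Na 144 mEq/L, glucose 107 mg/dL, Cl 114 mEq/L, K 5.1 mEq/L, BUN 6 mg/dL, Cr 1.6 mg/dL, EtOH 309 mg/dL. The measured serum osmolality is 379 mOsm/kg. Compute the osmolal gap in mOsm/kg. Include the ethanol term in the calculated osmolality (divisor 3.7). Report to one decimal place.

Calculated osmolality = 2·Na + glucose/18 + BUN/2.8 + ethanol/3.7
= 2·144 + 107/18 + 6/2.8 + 309/3.7
= 288 + 5.94 + 2.14 + 83.51
= 379.59 mOsm/kg ≈ 379.6 mOsm/kg
Osmolar gap = measured − calculated = 379 − 379.6 = -0.6 mOsm/kg

-0.6 mOsm/kg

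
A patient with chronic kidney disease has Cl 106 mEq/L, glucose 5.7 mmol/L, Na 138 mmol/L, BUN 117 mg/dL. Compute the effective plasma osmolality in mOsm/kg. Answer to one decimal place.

281.7 mOsm/kg

Effective osmolality excludes urea (freely permeant across cell membranes):
2·Na + glucose
= 2·138 + 5.7
= 276 + 5.7
= 281.7 mOsm/kg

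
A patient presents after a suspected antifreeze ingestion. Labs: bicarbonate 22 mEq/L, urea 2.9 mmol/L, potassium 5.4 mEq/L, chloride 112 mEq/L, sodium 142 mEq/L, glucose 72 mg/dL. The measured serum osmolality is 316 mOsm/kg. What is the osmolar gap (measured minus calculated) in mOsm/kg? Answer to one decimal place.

Calculated osmolality = 2·Na + glucose/18 + urea
= 2·142 + 72/18 + 2.9
= 284 + 4 + 2.90
= 290.9 mOsm/kg ≈ 290.9 mOsm/kg
Osmolar gap = measured − calculated = 316 − 290.9 = 25.1 mOsm/kg

25.1 mOsm/kg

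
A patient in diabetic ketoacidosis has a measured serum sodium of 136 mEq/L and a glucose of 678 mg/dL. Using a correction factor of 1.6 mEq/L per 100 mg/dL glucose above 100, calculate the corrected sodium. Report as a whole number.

145 mEq/L

Corrected Na = measured Na + 1.6 · (glucose − 100)/100
= 136 + 1.6 · (678 − 100)/100
= 136 + 9.2
= 145.2 mEq/L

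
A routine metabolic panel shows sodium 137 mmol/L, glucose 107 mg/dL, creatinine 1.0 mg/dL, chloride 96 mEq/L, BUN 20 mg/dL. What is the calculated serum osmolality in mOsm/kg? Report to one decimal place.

287.1 mOsm/kg

Calculated osmolality = 2·Na + glucose/18 + BUN/2.8
= 2·137 + 107/18 + 20/2.8
= 274 + 5.94 + 7.14
= 287.08 mOsm/kg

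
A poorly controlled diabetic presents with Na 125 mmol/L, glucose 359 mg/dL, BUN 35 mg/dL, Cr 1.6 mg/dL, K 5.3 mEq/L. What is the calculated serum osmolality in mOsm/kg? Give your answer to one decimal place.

Calculated osmolality = 2·Na + glucose/18 + BUN/2.8
= 2·125 + 359/18 + 35/2.8
= 250 + 19.94 + 12.50
= 282.44 mOsm/kg

282.4 mOsm/kg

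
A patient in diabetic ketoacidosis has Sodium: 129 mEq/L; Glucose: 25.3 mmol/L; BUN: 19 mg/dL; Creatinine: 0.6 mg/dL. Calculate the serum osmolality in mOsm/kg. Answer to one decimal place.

290.1 mOsm/kg

Calculated osmolality = 2·Na + glucose + BUN/2.8
= 2·129 + 25.3 + 19/2.8
= 258 + 25.30 + 6.79
= 290.09 mOsm/kg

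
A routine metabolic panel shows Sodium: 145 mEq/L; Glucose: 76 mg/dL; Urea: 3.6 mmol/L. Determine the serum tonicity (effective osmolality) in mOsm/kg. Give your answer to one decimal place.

294.2 mOsm/kg

Effective osmolality excludes urea (freely permeant across cell membranes):
2·Na + glucose/18
= 2·145 + 76/18
= 290 + 4.22
= 294.22 mOsm/kg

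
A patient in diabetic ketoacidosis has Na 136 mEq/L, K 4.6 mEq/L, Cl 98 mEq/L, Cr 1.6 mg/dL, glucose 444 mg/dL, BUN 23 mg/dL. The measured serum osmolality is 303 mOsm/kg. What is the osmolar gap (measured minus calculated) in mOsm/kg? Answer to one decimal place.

Calculated osmolality = 2·Na + glucose/18 + BUN/2.8
= 2·136 + 444/18 + 23/2.8
= 272 + 24.67 + 8.21
= 304.88 mOsm/kg ≈ 304.9 mOsm/kg
Osmolar gap = measured − calculated = 303 − 304.9 = -1.9 mOsm/kg

-1.9 mOsm/kg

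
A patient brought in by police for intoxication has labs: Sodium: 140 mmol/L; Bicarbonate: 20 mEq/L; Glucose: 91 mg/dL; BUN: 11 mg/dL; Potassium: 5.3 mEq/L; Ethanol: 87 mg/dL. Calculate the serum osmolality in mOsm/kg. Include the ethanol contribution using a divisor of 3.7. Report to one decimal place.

312.5 mOsm/kg

Calculated osmolality = 2·Na + glucose/18 + BUN/2.8 + ethanol/3.7
= 2·140 + 91/18 + 11/2.8 + 87/3.7
= 280 + 5.06 + 3.93 + 23.51
= 312.5 mOsm/kg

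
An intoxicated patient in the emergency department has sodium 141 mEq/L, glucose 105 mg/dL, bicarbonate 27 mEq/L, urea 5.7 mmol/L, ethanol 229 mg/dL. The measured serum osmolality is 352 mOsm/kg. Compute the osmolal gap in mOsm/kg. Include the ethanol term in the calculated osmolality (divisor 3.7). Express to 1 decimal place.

Calculated osmolality = 2·Na + glucose/18 + urea + ethanol/3.7
= 2·141 + 105/18 + 5.7 + 229/3.7
= 282 + 5.83 + 5.70 + 61.89
= 355.42 mOsm/kg ≈ 355.4 mOsm/kg
Osmolar gap = measured − calculated = 352 − 355.4 = -3.4 mOsm/kg

-3.4 mOsm/kg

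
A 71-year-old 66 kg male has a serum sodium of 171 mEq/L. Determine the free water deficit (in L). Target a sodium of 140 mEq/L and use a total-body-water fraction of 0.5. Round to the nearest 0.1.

TBW = 0.5 · 66 = 33 L
Free water deficit = TBW · (Na/140 − 1)
= 33 · (171/140 − 1)
= 33 · 0.2214
= 7.31 L

7.3 L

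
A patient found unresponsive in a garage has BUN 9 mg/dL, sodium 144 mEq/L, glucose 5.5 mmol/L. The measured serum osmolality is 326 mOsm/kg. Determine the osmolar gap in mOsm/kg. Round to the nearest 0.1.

Calculated osmolality = 2·Na + glucose + BUN/2.8
= 2·144 + 5.5 + 9/2.8
= 288 + 5.50 + 3.21
= 296.71 mOsm/kg ≈ 296.7 mOsm/kg
Osmolar gap = measured − calculated = 326 − 296.7 = 29.3 mOsm/kg

29.3 mOsm/kg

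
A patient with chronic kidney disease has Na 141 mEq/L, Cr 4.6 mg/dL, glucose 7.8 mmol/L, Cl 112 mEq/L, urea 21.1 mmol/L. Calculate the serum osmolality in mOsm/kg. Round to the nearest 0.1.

Calculated osmolality = 2·Na + glucose + urea
= 2·141 + 7.8 + 21.1
= 282 + 7.80 + 21.10
= 310.9 mOsm/kg

310.9 mOsm/kg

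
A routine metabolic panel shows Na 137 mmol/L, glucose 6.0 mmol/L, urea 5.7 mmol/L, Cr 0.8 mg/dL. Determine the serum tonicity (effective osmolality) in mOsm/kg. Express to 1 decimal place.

280.0 mOsm/kg

Effective osmolality excludes urea (freely permeant across cell membranes):
2·Na + glucose
= 2·137 + 6
= 274 + 6
= 280 mOsm/kg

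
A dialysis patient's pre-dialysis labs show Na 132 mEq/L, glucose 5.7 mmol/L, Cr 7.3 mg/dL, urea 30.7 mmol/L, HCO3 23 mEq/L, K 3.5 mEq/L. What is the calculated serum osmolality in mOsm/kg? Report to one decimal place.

300.4 mOsm/kg

Calculated osmolality = 2·Na + glucose + urea
= 2·132 + 5.7 + 30.7
= 264 + 5.70 + 30.70
= 300.4 mOsm/kg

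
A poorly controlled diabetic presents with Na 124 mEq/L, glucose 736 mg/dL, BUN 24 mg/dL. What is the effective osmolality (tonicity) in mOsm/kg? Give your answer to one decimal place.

288.9 mOsm/kg

Effective osmolality excludes urea (freely permeant across cell membranes):
2·Na + glucose/18
= 2·124 + 736/18
= 248 + 40.89
= 288.89 mOsm/kg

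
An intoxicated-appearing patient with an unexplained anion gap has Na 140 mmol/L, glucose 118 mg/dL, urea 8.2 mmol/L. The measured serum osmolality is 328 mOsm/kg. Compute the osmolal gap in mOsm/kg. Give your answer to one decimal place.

33.2 mOsm/kg

Calculated osmolality = 2·Na + glucose/18 + urea
= 2·140 + 118/18 + 8.2
= 280 + 6.56 + 8.20
= 294.76 mOsm/kg ≈ 294.8 mOsm/kg
Osmolar gap = measured − calculated = 328 − 294.8 = 33.2 mOsm/kg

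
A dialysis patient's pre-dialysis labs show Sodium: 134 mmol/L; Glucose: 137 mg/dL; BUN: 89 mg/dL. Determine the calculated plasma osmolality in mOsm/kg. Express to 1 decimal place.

307.4 mOsm/kg

Calculated osmolality = 2·Na + glucose/18 + BUN/2.8
= 2·134 + 137/18 + 89/2.8
= 268 + 7.61 + 31.79
= 307.4 mOsm/kg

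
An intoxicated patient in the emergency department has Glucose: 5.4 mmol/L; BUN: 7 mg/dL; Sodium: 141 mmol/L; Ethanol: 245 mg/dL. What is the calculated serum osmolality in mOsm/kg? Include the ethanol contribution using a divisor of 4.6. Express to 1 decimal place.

343.2 mOsm/kg

Calculated osmolality = 2·Na + glucose + BUN/2.8 + ethanol/4.6
= 2·141 + 5.4 + 7/2.8 + 245/4.6
= 282 + 5.40 + 2.50 + 53.26
= 343.16 mOsm/kg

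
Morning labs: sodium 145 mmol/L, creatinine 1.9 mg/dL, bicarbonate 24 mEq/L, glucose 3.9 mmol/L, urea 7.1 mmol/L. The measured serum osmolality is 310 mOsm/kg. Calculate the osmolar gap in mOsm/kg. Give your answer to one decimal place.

9.0 mOsm/kg

Calculated osmolality = 2·Na + glucose + urea
= 2·145 + 3.9 + 7.1
= 290 + 3.90 + 7.10
= 301 mOsm/kg ≈ 301.0 mOsm/kg
Osmolar gap = measured − calculated = 310 − 301.0 = 9.0 mOsm/kg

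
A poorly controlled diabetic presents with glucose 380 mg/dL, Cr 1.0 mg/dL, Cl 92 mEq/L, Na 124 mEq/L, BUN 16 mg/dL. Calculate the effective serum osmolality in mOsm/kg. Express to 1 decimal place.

269.1 mOsm/kg

Effective osmolality excludes urea (freely permeant across cell membranes):
2·Na + glucose/18
= 2·124 + 380/18
= 248 + 21.11
= 269.11 mOsm/kg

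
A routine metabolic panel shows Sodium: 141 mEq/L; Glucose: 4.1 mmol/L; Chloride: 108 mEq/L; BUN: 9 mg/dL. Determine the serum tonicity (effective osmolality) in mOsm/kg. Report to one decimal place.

286.1 mOsm/kg

Effective osmolality excludes urea (freely permeant across cell membranes):
2·Na + glucose
= 2·141 + 4.1
= 282 + 4.1
= 286.1 mOsm/kg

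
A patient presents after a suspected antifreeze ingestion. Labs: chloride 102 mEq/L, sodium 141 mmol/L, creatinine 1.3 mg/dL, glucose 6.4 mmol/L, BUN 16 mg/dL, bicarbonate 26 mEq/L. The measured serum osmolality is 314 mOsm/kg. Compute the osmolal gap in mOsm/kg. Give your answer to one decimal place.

19.9 mOsm/kg

Calculated osmolality = 2·Na + glucose + BUN/2.8
= 2·141 + 6.4 + 16/2.8
= 282 + 6.40 + 5.71
= 294.11 mOsm/kg ≈ 294.1 mOsm/kg
Osmolar gap = measured − calculated = 314 − 294.1 = 19.9 mOsm/kg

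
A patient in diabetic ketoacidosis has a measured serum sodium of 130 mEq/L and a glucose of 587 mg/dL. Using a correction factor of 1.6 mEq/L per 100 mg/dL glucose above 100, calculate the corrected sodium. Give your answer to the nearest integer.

138 mEq/L

Corrected Na = measured Na + 1.6 · (glucose − 100)/100
= 130 + 1.6 · (587 − 100)/100
= 130 + 7.8
= 137.8 mEq/L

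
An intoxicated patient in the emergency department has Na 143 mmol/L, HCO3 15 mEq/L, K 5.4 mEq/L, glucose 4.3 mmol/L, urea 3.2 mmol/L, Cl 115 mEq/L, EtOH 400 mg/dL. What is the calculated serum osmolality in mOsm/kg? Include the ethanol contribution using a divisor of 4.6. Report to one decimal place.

Calculated osmolality = 2·Na + glucose + urea + ethanol/4.6
= 2·143 + 4.3 + 3.2 + 400/4.6
= 286 + 4.30 + 3.20 + 86.96
= 380.46 mOsm/kg

380.5 mOsm/kg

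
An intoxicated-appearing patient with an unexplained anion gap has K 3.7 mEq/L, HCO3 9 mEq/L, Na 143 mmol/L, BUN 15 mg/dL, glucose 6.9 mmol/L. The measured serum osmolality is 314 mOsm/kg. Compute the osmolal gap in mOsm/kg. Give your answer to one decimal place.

Calculated osmolality = 2·Na + glucose + BUN/2.8
= 2·143 + 6.9 + 15/2.8
= 286 + 6.90 + 5.36
= 298.26 mOsm/kg ≈ 298.3 mOsm/kg
Osmolar gap = measured − calculated = 314 − 298.3 = 15.7 mOsm/kg

15.7 mOsm/kg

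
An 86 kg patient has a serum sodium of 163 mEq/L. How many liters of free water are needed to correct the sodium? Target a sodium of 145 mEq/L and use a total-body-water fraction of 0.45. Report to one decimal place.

4.8 L

TBW = 0.45 · 86 = 38.7 L
Free water deficit = TBW · (Na/145 − 1)
= 38.7 · (163/145 − 1)
= 38.7 · 0.1241
= 4.8 L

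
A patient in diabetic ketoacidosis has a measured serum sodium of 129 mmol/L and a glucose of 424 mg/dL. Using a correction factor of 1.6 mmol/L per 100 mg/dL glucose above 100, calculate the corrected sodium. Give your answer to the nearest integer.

Corrected Na = measured Na + 1.6 · (glucose − 100)/100
= 129 + 1.6 · (424 − 100)/100
= 129 + 5.2
= 134.2 mmol/L

134 mmol/L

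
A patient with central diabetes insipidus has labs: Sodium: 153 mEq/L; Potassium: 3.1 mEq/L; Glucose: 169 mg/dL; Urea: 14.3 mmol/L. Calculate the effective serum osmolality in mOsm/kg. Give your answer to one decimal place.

315.4 mOsm/kg

Effective osmolality excludes urea (freely permeant across cell membranes):
2·Na + glucose/18
= 2·153 + 169/18
= 306 + 9.39
= 315.39 mOsm/kg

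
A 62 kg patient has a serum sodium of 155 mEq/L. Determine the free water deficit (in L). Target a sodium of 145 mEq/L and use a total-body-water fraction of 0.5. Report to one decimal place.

2.1 L

TBW = 0.5 · 62 = 31 L
Free water deficit = TBW · (Na/145 − 1)
= 31 · (155/145 − 1)
= 31 · 0.069
= 2.14 L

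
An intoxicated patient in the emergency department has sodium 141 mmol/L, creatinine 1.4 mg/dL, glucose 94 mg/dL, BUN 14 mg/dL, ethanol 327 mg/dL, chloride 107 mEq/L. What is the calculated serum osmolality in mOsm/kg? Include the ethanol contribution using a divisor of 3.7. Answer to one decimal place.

Calculated osmolality = 2·Na + glucose/18 + BUN/2.8 + ethanol/3.7
= 2·141 + 94/18 + 14/2.8 + 327/3.7
= 282 + 5.22 + 5 + 88.38
= 380.6 mOsm/kg

380.6 mOsm/kg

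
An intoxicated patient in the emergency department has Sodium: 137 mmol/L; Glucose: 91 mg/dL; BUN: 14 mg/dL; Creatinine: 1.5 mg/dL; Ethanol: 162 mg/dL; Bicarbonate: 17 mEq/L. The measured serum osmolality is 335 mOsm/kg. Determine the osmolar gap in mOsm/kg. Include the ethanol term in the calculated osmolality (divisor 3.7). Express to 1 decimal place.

Calculated osmolality = 2·Na + glucose/18 + BUN/2.8 + ethanol/3.7
= 2·137 + 91/18 + 14/2.8 + 162/3.7
= 274 + 5.06 + 5 + 43.78
= 327.84 mOsm/kg ≈ 327.8 mOsm/kg
Osmolar gap = measured − calculated = 335 − 327.8 = 7.2 mOsm/kg

7.2 mOsm/kg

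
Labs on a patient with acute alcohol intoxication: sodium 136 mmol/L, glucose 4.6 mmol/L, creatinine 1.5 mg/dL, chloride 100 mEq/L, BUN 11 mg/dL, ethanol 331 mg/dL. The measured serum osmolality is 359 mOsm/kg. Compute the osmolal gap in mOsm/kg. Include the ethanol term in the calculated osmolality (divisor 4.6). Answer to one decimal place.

Calculated osmolality = 2·Na + glucose + BUN/2.8 + ethanol/4.6
= 2·136 + 4.6 + 11/2.8 + 331/4.6
= 272 + 4.60 + 3.93 + 71.96
= 352.49 mOsm/kg ≈ 352.5 mOsm/kg
Osmolar gap = measured − calculated = 359 − 352.5 = 6.5 mOsm/kg

6.5 mOsm/kg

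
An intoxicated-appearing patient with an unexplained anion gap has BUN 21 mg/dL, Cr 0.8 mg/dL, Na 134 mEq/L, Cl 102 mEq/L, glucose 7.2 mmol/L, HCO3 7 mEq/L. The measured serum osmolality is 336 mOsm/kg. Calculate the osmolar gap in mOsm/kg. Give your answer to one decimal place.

Calculated osmolality = 2·Na + glucose + BUN/2.8
= 2·134 + 7.2 + 21/2.8
= 268 + 7.20 + 7.50
= 282.7 mOsm/kg ≈ 282.7 mOsm/kg
Osmolar gap = measured − calculated = 336 − 282.7 = 53.3 mOsm/kg

53.3 mOsm/kg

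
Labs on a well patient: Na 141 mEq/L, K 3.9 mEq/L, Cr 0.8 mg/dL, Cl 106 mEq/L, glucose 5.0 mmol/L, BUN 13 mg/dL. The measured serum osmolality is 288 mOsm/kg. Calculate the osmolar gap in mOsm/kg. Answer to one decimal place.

Calculated osmolality = 2·Na + glucose + BUN/2.8
= 2·141 + 5 + 13/2.8
= 282 + 5 + 4.64
= 291.64 mOsm/kg ≈ 291.6 mOsm/kg
Osmolar gap = measured − calculated = 288 − 291.6 = -3.6 mOsm/kg

-3.6 mOsm/kg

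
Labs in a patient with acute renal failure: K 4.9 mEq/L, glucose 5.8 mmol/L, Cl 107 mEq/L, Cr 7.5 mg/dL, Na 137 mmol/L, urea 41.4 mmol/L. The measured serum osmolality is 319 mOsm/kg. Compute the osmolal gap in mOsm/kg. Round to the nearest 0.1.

-2.2 mOsm/kg

Calculated osmolality = 2·Na + glucose + urea
= 2·137 + 5.8 + 41.4
= 274 + 5.80 + 41.40
= 321.2 mOsm/kg ≈ 321.2 mOsm/kg
Osmolar gap = measured − calculated = 319 − 321.2 = -2.2 mOsm/kg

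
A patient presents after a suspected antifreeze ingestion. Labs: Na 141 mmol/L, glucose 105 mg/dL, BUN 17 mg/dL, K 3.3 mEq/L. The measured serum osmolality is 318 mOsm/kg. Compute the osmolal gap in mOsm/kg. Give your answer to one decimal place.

Calculated osmolality = 2·Na + glucose/18 + BUN/2.8
= 2·141 + 105/18 + 17/2.8
= 282 + 5.83 + 6.07
= 293.9 mOsm/kg ≈ 293.9 mOsm/kg
Osmolar gap = measured − calculated = 318 − 293.9 = 24.1 mOsm/kg

24.1 mOsm/kg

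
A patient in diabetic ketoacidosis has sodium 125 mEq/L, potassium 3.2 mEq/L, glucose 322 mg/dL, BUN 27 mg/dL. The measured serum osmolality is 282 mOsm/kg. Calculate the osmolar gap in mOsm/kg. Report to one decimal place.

Calculated osmolality = 2·Na + glucose/18 + BUN/2.8
= 2·125 + 322/18 + 27/2.8
= 250 + 17.89 + 9.64
= 277.53 mOsm/kg ≈ 277.5 mOsm/kg
Osmolar gap = measured − calculated = 282 − 277.5 = 4.5 mOsm/kg

4.5 mOsm/kg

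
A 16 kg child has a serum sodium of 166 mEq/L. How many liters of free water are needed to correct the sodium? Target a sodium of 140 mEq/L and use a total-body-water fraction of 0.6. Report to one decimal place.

TBW = 0.6 · 16 = 9.6 L
Free water deficit = TBW · (Na/140 − 1)
= 9.6 · (166/140 − 1)
= 9.6 · 0.1857
= 1.78 L

1.8 L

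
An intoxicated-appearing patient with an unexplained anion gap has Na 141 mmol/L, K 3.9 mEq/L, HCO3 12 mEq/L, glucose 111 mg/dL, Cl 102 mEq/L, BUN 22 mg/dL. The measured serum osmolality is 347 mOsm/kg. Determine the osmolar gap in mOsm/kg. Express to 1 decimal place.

51.0 mOsm/kg

Calculated osmolality = 2·Na + glucose/18 + BUN/2.8
= 2·141 + 111/18 + 22/2.8
= 282 + 6.17 + 7.86
= 296.03 mOsm/kg ≈ 296.0 mOsm/kg
Osmolar gap = measured − calculated = 347 − 296.0 = 51.0 mOsm/kg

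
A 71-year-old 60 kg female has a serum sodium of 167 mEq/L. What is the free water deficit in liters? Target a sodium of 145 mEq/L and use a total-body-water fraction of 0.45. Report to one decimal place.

TBW = 0.45 · 60 = 27 L
Free water deficit = TBW · (Na/145 − 1)
= 27 · (167/145 − 1)
= 27 · 0.1517
= 4.1 L

4.1 L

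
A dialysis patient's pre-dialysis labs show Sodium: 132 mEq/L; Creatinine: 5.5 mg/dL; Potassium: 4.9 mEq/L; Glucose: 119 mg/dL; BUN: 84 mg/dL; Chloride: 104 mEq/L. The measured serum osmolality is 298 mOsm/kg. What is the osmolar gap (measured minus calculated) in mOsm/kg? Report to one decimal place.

-2.6 mOsm/kg

Calculated osmolality = 2·Na + glucose/18 + BUN/2.8
= 2·132 + 119/18 + 84/2.8
= 264 + 6.61 + 30
= 300.61 mOsm/kg ≈ 300.6 mOsm/kg
Osmolar gap = measured − calculated = 298 − 300.6 = -2.6 mOsm/kg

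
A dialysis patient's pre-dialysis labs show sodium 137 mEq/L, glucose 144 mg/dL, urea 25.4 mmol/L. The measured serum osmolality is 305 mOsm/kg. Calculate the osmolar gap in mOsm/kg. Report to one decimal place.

Calculated osmolality = 2·Na + glucose/18 + urea
= 2·137 + 144/18 + 25.4
= 274 + 8 + 25.40
= 307.4 mOsm/kg ≈ 307.4 mOsm/kg
Osmolar gap = measured − calculated = 305 − 307.4 = -2.4 mOsm/kg

-2.4 mOsm/kg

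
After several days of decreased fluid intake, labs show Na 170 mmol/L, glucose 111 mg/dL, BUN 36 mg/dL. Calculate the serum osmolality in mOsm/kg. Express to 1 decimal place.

359.0 mOsm/kg

Calculated osmolality = 2·Na + glucose/18 + BUN/2.8
= 2·170 + 111/18 + 36/2.8
= 340 + 6.17 + 12.86
= 359.03 mOsm/kg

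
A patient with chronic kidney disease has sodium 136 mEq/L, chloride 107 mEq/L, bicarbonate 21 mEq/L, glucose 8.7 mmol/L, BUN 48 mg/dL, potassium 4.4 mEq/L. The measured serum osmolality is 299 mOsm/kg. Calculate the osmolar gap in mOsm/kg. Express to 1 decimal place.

1.2 mOsm/kg

Calculated osmolality = 2·Na + glucose + BUN/2.8
= 2·136 + 8.7 + 48/2.8
= 272 + 8.70 + 17.14
= 297.84 mOsm/kg ≈ 297.8 mOsm/kg
Osmolar gap = measured − calculated = 299 − 297.8 = 1.2 mOsm/kg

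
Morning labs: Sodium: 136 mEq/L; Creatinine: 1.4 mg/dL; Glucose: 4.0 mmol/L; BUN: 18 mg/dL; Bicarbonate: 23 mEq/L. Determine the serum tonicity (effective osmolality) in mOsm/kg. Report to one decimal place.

Effective osmolality excludes urea (freely permeant across cell membranes):
2·Na + glucose
= 2·136 + 4
= 272 + 4
= 276 mOsm/kg

276.0 mOsm/kg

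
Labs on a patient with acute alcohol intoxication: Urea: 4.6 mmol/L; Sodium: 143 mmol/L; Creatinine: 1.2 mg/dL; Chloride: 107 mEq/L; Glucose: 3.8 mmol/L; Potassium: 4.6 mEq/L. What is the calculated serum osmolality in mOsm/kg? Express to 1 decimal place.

294.4 mOsm/kg

Calculated osmolality = 2·Na + glucose + urea
= 2·143 + 3.8 + 4.6
= 286 + 3.80 + 4.60
= 294.4 mOsm/kg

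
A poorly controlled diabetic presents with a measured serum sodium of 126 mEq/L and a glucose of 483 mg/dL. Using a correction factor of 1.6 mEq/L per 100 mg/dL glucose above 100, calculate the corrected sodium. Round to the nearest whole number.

132 mEq/L

Corrected Na = measured Na + 1.6 · (glucose − 100)/100
= 126 + 1.6 · (483 − 100)/100
= 126 + 6.1
= 132.1 mEq/L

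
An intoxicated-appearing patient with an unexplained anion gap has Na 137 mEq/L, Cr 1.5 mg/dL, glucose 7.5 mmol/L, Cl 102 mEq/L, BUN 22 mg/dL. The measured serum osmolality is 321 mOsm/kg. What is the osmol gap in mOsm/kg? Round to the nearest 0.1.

31.6 mOsm/kg

Calculated osmolality = 2·Na + glucose + BUN/2.8
= 2·137 + 7.5 + 22/2.8
= 274 + 7.50 + 7.86
= 289.36 mOsm/kg ≈ 289.4 mOsm/kg
Osmolar gap = measured − calculated = 321 − 289.4 = 31.6 mOsm/kg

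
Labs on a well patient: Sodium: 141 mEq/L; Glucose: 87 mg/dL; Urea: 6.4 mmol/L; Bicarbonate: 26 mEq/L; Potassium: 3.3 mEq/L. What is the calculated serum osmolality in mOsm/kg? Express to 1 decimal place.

293.2 mOsm/kg

Calculated osmolality = 2·Na + glucose/18 + urea
= 2·141 + 87/18 + 6.4
= 282 + 4.83 + 6.40
= 293.23 mOsm/kg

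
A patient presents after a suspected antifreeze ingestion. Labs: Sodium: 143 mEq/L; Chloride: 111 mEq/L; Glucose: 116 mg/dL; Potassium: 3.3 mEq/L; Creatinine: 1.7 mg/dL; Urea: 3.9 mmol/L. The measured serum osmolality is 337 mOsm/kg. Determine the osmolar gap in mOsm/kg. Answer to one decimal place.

Calculated osmolality = 2·Na + glucose/18 + urea
= 2·143 + 116/18 + 3.9
= 286 + 6.44 + 3.90
= 296.34 mOsm/kg ≈ 296.3 mOsm/kg
Osmolar gap = measured − calculated = 337 − 296.3 = 40.7 mOsm/kg

40.7 mOsm/kg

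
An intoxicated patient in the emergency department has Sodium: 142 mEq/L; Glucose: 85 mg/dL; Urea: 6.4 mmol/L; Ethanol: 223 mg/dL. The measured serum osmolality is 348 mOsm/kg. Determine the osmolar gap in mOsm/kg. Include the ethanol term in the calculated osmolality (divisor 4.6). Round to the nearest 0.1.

4.4 mOsm/kg

Calculated osmolality = 2·Na + glucose/18 + urea + ethanol/4.6
= 2·142 + 85/18 + 6.4 + 223/4.6
= 284 + 4.72 + 6.40 + 48.48
= 343.6 mOsm/kg ≈ 343.6 mOsm/kg
Osmolar gap = measured − calculated = 348 − 343.6 = 4.4 mOsm/kg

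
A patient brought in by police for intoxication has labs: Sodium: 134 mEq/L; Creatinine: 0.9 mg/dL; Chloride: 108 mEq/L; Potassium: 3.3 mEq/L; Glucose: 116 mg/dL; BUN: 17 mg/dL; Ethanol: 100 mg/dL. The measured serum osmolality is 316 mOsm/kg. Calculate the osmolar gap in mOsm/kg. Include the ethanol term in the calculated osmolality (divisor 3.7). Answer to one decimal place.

Calculated osmolality = 2·Na + glucose/18 + BUN/2.8 + ethanol/3.7
= 2·134 + 116/18 + 17/2.8 + 100/3.7
= 268 + 6.44 + 6.07 + 27.03
= 307.54 mOsm/kg ≈ 307.5 mOsm/kg
Osmolar gap = measured − calculated = 316 − 307.5 = 8.5 mOsm/kg

8.5 mOsm/kg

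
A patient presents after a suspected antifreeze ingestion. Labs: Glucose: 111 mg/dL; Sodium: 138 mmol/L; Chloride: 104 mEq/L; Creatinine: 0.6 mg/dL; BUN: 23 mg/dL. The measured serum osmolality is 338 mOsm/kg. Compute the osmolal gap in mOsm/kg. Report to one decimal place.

Calculated osmolality = 2·Na + glucose/18 + BUN/2.8
= 2·138 + 111/18 + 23/2.8
= 276 + 6.17 + 8.21
= 290.38 mOsm/kg ≈ 290.4 mOsm/kg
Osmolar gap = measured − calculated = 338 − 290.4 = 47.6 mOsm/kg

47.6 mOsm/kg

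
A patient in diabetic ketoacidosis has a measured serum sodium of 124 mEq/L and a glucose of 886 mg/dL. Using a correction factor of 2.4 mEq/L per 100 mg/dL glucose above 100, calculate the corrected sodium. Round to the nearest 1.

143 mEq/L

Corrected Na = measured Na + 2.4 · (glucose − 100)/100
= 124 + 2.4 · (886 − 100)/100
= 124 + 18.9
= 142.9 mEq/L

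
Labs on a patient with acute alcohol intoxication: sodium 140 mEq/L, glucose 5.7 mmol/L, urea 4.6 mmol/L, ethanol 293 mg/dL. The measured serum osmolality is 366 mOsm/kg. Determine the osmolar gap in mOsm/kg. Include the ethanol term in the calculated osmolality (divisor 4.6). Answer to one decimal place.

Calculated osmolality = 2·Na + glucose + urea + ethanol/4.6
= 2·140 + 5.7 + 4.6 + 293/4.6
= 280 + 5.70 + 4.60 + 63.70
= 354 mOsm/kg ≈ 354.0 mOsm/kg
Osmolar gap = measured − calculated = 366 − 354.0 = 12.0 mOsm/kg

12.0 mOsm/kg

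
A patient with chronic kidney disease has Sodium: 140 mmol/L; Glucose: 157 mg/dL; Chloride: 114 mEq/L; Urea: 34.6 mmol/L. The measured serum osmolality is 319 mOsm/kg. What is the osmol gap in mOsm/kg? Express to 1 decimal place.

Calculated osmolality = 2·Na + glucose/18 + urea
= 2·140 + 157/18 + 34.6
= 280 + 8.72 + 34.60
= 323.32 mOsm/kg ≈ 323.3 mOsm/kg
Osmolar gap = measured − calculated = 319 − 323.3 = -4.3 mOsm/kg

-4.3 mOsm/kg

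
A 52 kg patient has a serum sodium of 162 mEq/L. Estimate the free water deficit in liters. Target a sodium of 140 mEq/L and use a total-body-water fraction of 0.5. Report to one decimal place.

TBW = 0.5 · 52 = 26 L
Free water deficit = TBW · (Na/140 − 1)
= 26 · (162/140 − 1)
= 26 · 0.1571
= 4.08 L

4.1 L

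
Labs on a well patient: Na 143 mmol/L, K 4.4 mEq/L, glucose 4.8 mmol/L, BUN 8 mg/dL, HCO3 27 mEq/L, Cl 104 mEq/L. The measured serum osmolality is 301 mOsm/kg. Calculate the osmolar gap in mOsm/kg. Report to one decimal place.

Calculated osmolality = 2·Na + glucose + BUN/2.8
= 2·143 + 4.8 + 8/2.8
= 286 + 4.80 + 2.86
= 293.66 mOsm/kg ≈ 293.7 mOsm/kg
Osmolar gap = measured − calculated = 301 − 293.7 = 7.3 mOsm/kg

7.3 mOsm/kg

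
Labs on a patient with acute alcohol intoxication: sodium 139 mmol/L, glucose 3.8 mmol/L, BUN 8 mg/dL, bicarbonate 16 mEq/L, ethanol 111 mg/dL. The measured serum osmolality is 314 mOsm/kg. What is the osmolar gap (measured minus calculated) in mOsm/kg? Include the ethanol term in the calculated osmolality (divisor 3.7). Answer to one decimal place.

Calculated osmolality = 2·Na + glucose + BUN/2.8 + ethanol/3.7
= 2·139 + 3.8 + 8/2.8 + 111/3.7
= 278 + 3.80 + 2.86 + 30
= 314.66 mOsm/kg ≈ 314.7 mOsm/kg
Osmolar gap = measured − calculated = 314 − 314.7 = -0.7 mOsm/kg

-0.7 mOsm/kg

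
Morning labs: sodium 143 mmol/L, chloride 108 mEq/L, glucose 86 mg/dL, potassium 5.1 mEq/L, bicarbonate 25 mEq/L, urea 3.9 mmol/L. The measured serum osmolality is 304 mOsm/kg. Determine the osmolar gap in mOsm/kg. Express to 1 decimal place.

9.3 mOsm/kg

Calculated osmolality = 2·Na + glucose/18 + urea
= 2·143 + 86/18 + 3.9
= 286 + 4.78 + 3.90
= 294.68 mOsm/kg ≈ 294.7 mOsm/kg
Osmolar gap = measured − calculated = 304 − 294.7 = 9.3 mOsm/kg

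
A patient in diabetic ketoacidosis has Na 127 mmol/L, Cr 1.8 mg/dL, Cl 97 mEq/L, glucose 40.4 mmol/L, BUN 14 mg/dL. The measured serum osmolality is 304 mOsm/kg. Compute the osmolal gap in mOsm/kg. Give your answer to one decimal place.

Calculated osmolality = 2·Na + glucose + BUN/2.8
= 2·127 + 40.4 + 14/2.8
= 254 + 40.40 + 5
= 299.4 mOsm/kg ≈ 299.4 mOsm/kg
Osmolar gap = measured − calculated = 304 − 299.4 = 4.6 mOsm/kg

4.6 mOsm/kg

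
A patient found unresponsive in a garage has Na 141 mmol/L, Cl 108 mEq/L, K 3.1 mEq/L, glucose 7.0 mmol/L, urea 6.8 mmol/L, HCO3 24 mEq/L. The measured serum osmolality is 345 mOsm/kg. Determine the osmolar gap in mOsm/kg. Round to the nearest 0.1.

49.2 mOsm/kg

Calculated osmolality = 2·Na + glucose + urea
= 2·141 + 7 + 6.8
= 282 + 7 + 6.80
= 295.8 mOsm/kg ≈ 295.8 mOsm/kg
Osmolar gap = measured − calculated = 345 − 295.8 = 49.2 mOsm/kg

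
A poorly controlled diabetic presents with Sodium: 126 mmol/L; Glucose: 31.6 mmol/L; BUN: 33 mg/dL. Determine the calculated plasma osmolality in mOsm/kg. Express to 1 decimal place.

295.4 mOsm/kg

Calculated osmolality = 2·Na + glucose + BUN/2.8
= 2·126 + 31.6 + 33/2.8
= 252 + 31.60 + 11.79
= 295.39 mOsm/kg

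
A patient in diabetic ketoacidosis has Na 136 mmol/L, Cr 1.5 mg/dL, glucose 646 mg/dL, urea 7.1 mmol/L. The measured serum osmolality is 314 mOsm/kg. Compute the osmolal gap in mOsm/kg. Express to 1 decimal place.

-1.0 mOsm/kg

Calculated osmolality = 2·Na + glucose/18 + urea
= 2·136 + 646/18 + 7.1
= 272 + 35.89 + 7.10
= 314.99 mOsm/kg ≈ 315.0 mOsm/kg
Osmolar gap = measured − calculated = 314 − 315.0 = -1.0 mOsm/kg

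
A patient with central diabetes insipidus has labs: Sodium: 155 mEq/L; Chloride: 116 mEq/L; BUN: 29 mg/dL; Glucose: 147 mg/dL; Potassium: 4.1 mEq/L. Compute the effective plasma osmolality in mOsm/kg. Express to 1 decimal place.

318.2 mOsm/kg

Effective osmolality excludes urea (freely permeant across cell membranes):
2·Na + glucose/18
= 2·155 + 147/18
= 310 + 8.17
= 318.17 mOsm/kg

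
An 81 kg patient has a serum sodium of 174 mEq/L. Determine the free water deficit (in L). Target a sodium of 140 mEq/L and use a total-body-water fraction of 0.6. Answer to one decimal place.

TBW = 0.6 · 81 = 48.6 L
Free water deficit = TBW · (Na/140 − 1)
= 48.6 · (174/140 − 1)
= 48.6 · 0.2429
= 11.8 L

11.8 L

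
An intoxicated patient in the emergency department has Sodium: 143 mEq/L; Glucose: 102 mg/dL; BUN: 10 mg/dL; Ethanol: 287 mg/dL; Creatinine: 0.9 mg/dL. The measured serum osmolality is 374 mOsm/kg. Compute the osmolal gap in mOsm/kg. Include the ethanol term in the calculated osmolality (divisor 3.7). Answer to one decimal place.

Calculated osmolality = 2·Na + glucose/18 + BUN/2.8 + ethanol/3.7
= 2·143 + 102/18 + 10/2.8 + 287/3.7
= 286 + 5.67 + 3.57 + 77.57
= 372.81 mOsm/kg ≈ 372.8 mOsm/kg
Osmolar gap = measured − calculated = 374 − 372.8 = 1.2 mOsm/kg

1.2 mOsm/kg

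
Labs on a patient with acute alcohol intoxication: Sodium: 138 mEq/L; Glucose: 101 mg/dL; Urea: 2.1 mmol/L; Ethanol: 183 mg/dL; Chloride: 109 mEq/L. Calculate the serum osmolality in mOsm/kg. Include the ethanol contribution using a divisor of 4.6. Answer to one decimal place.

323.5 mOsm/kg

Calculated osmolality = 2·Na + glucose/18 + urea + ethanol/4.6
= 2·138 + 101/18 + 2.1 + 183/4.6
= 276 + 5.61 + 2.10 + 39.78
= 323.49 mOsm/kg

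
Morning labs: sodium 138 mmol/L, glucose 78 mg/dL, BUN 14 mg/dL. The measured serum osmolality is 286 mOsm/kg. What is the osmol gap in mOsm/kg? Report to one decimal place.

Calculated osmolality = 2·Na + glucose/18 + BUN/2.8
= 2·138 + 78/18 + 14/2.8
= 276 + 4.33 + 5
= 285.33 mOsm/kg ≈ 285.3 mOsm/kg
Osmolar gap = measured − calculated = 286 − 285.3 = 0.7 mOsm/kg

0.7 mOsm/kg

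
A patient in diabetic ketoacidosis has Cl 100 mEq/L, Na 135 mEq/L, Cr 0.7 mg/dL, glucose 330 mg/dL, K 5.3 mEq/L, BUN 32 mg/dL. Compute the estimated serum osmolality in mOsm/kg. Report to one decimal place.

299.8 mOsm/kg

Calculated osmolality = 2·Na + glucose/18 + BUN/2.8
= 2·135 + 330/18 + 32/2.8
= 270 + 18.33 + 11.43
= 299.76 mOsm/kg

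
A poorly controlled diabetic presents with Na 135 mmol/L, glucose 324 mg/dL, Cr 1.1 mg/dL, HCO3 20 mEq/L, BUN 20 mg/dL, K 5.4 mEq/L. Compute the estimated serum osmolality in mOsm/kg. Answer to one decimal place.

Calculated osmolality = 2·Na + glucose/18 + BUN/2.8
= 2·135 + 324/18 + 20/2.8
= 270 + 18 + 7.14
= 295.14 mOsm/kg

295.1 mOsm/kg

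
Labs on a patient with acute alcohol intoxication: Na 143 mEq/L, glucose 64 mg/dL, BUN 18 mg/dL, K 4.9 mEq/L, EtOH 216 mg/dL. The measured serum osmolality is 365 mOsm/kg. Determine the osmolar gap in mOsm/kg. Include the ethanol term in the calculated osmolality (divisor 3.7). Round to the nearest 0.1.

Calculated osmolality = 2·Na + glucose/18 + BUN/2.8 + ethanol/3.7
= 2·143 + 64/18 + 18/2.8 + 216/3.7
= 286 + 3.56 + 6.43 + 58.38
= 354.37 mOsm/kg ≈ 354.4 mOsm/kg
Osmolar gap = measured − calculated = 365 − 354.4 = 10.6 mOsm/kg

10.6 mOsm/kg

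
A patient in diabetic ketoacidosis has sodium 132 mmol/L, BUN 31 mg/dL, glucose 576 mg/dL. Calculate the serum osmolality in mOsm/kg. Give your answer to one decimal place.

307.1 mOsm/kg

Calculated osmolality = 2·Na + glucose/18 + BUN/2.8
= 2·132 + 576/18 + 31/2.8
= 264 + 32 + 11.07
= 307.07 mOsm/kg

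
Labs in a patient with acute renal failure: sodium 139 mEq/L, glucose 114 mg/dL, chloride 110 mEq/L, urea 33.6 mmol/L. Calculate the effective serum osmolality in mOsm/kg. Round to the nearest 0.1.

284.3 mOsm/kg

Effective osmolality excludes urea (freely permeant across cell membranes):
2·Na + glucose/18
= 2·139 + 114/18
= 278 + 6.33
= 284.33 mOsm/kg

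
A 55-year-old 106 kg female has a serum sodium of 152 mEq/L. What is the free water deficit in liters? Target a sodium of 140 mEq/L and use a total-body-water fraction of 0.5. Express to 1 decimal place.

4.5 L

TBW = 0.5 · 106 = 53 L
Free water deficit = TBW · (Na/140 − 1)
= 53 · (152/140 − 1)
= 53 · 0.0857
= 4.54 L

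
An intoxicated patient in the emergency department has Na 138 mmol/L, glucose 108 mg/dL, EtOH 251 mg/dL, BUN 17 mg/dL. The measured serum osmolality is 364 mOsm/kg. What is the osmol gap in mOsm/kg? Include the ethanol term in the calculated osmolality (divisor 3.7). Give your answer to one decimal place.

8.1 mOsm/kg

Calculated osmolality = 2·Na + glucose/18 + BUN/2.8 + ethanol/3.7
= 2·138 + 108/18 + 17/2.8 + 251/3.7
= 276 + 6 + 6.07 + 67.84
= 355.91 mOsm/kg ≈ 355.9 mOsm/kg
Osmolar gap = measured − calculated = 364 − 355.9 = 8.1 mOsm/kg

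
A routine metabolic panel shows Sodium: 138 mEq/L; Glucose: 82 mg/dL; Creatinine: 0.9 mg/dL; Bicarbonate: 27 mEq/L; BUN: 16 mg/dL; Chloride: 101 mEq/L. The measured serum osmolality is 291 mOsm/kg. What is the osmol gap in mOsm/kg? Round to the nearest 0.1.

4.7 mOsm/kg

Calculated osmolality = 2·Na + glucose/18 + BUN/2.8
= 2·138 + 82/18 + 16/2.8
= 276 + 4.56 + 5.71
= 286.27 mOsm/kg ≈ 286.3 mOsm/kg
Osmolar gap = measured − calculated = 291 − 286.3 = 4.7 mOsm/kg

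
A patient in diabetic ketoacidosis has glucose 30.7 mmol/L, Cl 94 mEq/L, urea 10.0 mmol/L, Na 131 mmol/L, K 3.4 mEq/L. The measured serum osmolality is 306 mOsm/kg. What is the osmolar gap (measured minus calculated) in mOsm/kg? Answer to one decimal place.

Calculated osmolality = 2·Na + glucose + urea
= 2·131 + 30.7 + 10
= 262 + 30.70 + 10
= 302.7 mOsm/kg ≈ 302.7 mOsm/kg
Osmolar gap = measured − calculated = 306 − 302.7 = 3.3 mOsm/kg

3.3 mOsm/kg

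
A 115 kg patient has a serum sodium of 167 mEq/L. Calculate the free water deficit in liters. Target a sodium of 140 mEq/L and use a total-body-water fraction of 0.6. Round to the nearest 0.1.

TBW = 0.6 · 115 = 69 L
Free water deficit = TBW · (Na/140 − 1)
= 69 · (167/140 − 1)
= 69 · 0.1929
= 13.31 L

13.3 L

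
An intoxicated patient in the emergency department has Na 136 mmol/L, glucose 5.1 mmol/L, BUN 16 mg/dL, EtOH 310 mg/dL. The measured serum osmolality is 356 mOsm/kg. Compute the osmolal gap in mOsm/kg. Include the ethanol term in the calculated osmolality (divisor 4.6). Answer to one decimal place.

Calculated osmolality = 2·Na + glucose + BUN/2.8 + ethanol/4.6
= 2·136 + 5.1 + 16/2.8 + 310/4.6
= 272 + 5.10 + 5.71 + 67.39
= 350.2 mOsm/kg ≈ 350.2 mOsm/kg
Osmolar gap = measured − calculated = 356 − 350.2 = 5.8 mOsm/kg

5.8 mOsm/kg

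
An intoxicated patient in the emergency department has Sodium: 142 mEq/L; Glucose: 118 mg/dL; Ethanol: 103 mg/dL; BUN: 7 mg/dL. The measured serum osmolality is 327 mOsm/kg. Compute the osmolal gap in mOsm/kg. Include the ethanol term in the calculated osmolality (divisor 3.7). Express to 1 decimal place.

6.1 mOsm/kg

Calculated osmolality = 2·Na + glucose/18 + BUN/2.8 + ethanol/3.7
= 2·142 + 118/18 + 7/2.8 + 103/3.7
= 284 + 6.56 + 2.50 + 27.84
= 320.9 mOsm/kg ≈ 320.9 mOsm/kg
Osmolar gap = measured − calculated = 327 − 320.9 = 6.1 mOsm/kg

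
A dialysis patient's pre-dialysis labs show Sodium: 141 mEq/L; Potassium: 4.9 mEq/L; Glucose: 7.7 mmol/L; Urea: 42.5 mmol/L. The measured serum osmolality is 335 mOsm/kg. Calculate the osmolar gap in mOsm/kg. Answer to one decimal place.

Calculated osmolality = 2·Na + glucose + urea
= 2·141 + 7.7 + 42.5
= 282 + 7.70 + 42.50
= 332.2 mOsm/kg ≈ 332.2 mOsm/kg
Osmolar gap = measured − calculated = 335 − 332.2 = 2.8 mOsm/kg

2.8 mOsm/kg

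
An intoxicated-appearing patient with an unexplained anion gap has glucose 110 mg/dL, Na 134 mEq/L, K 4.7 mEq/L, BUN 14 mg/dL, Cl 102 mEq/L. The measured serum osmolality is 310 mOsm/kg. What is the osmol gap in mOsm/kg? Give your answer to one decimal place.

Calculated osmolality = 2·Na + glucose/18 + BUN/2.8
= 2·134 + 110/18 + 14/2.8
= 268 + 6.11 + 5
= 279.11 mOsm/kg ≈ 279.1 mOsm/kg
Osmolar gap = measured − calculated = 310 − 279.1 = 30.9 mOsm/kg

30.9 mOsm/kg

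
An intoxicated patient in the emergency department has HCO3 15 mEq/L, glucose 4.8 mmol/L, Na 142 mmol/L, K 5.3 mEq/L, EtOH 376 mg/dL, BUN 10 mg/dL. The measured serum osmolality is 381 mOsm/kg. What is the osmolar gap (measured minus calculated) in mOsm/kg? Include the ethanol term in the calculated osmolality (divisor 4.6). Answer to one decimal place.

Calculated osmolality = 2·Na + glucose + BUN/2.8 + ethanol/4.6
= 2·142 + 4.8 + 10/2.8 + 376/4.6
= 284 + 4.80 + 3.57 + 81.74
= 374.11 mOsm/kg ≈ 374.1 mOsm/kg
Osmolar gap = measured − calculated = 381 − 374.1 = 6.9 mOsm/kg

6.9 mOsm/kg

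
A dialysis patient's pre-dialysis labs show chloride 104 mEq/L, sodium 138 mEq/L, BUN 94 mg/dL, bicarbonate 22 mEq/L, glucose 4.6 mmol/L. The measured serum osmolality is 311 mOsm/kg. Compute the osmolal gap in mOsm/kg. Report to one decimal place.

-3.2 mOsm/kg

Calculated osmolality = 2·Na + glucose + BUN/2.8
= 2·138 + 4.6 + 94/2.8
= 276 + 4.60 + 33.57
= 314.17 mOsm/kg ≈ 314.2 mOsm/kg
Osmolar gap = measured − calculated = 311 − 314.2 = -3.2 mOsm/kg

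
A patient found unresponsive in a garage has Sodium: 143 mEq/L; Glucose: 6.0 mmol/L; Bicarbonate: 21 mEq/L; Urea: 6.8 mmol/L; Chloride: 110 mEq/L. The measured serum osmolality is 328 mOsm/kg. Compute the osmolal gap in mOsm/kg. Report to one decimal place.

29.2 mOsm/kg

Calculated osmolality = 2·Na + glucose + urea
= 2·143 + 6 + 6.8
= 286 + 6 + 6.80
= 298.8 mOsm/kg ≈ 298.8 mOsm/kg
Osmolar gap = measured − calculated = 328 − 298.8 = 29.2 mOsm/kg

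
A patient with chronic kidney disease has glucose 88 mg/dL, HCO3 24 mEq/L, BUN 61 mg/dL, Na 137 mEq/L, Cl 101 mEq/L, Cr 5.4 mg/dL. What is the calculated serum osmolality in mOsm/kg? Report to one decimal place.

Calculated osmolality = 2·Na + glucose/18 + BUN/2.8
= 2·137 + 88/18 + 61/2.8
= 274 + 4.89 + 21.79
= 300.68 mOsm/kg

300.7 mOsm/kg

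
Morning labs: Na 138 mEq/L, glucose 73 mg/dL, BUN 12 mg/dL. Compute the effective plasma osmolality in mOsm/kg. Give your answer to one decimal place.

280.1 mOsm/kg

Effective osmolality excludes urea (freely permeant across cell membranes):
2·Na + glucose/18
= 2·138 + 73/18
= 276 + 4.06
= 280.06 mOsm/kg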